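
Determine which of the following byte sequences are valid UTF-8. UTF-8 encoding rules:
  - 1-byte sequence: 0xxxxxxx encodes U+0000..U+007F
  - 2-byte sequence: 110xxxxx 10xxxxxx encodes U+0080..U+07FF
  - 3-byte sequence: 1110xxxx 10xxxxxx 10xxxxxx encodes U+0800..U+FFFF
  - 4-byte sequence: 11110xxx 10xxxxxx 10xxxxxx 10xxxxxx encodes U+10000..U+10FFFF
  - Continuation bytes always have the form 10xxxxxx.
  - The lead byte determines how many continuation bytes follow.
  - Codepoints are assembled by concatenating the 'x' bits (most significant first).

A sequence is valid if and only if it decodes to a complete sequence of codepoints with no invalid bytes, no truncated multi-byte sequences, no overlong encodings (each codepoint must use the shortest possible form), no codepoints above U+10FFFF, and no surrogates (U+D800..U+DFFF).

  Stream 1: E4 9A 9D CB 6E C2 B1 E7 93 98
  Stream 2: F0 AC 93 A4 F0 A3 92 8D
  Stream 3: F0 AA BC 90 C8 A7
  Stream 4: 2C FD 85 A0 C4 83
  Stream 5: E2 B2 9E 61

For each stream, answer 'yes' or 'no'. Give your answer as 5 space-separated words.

Stream 1: error at byte offset 4. INVALID
Stream 2: decodes cleanly. VALID
Stream 3: decodes cleanly. VALID
Stream 4: error at byte offset 1. INVALID
Stream 5: decodes cleanly. VALID

Answer: no yes yes no yes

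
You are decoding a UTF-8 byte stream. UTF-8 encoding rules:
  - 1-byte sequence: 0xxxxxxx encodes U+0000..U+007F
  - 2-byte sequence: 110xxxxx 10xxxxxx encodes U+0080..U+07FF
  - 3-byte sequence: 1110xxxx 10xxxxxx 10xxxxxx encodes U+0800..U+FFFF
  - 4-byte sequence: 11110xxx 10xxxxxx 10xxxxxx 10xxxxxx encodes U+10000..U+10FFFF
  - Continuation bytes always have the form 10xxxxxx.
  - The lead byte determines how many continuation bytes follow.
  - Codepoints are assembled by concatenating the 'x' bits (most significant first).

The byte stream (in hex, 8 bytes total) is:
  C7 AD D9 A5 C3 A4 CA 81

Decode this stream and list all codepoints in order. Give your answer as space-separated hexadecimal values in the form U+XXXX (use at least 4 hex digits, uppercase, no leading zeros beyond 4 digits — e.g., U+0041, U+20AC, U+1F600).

Answer: U+01ED U+0665 U+00E4 U+0281

Derivation:
Byte[0]=C7: 2-byte lead, need 1 cont bytes. acc=0x7
Byte[1]=AD: continuation. acc=(acc<<6)|0x2D=0x1ED
Completed: cp=U+01ED (starts at byte 0)
Byte[2]=D9: 2-byte lead, need 1 cont bytes. acc=0x19
Byte[3]=A5: continuation. acc=(acc<<6)|0x25=0x665
Completed: cp=U+0665 (starts at byte 2)
Byte[4]=C3: 2-byte lead, need 1 cont bytes. acc=0x3
Byte[5]=A4: continuation. acc=(acc<<6)|0x24=0xE4
Completed: cp=U+00E4 (starts at byte 4)
Byte[6]=CA: 2-byte lead, need 1 cont bytes. acc=0xA
Byte[7]=81: continuation. acc=(acc<<6)|0x01=0x281
Completed: cp=U+0281 (starts at byte 6)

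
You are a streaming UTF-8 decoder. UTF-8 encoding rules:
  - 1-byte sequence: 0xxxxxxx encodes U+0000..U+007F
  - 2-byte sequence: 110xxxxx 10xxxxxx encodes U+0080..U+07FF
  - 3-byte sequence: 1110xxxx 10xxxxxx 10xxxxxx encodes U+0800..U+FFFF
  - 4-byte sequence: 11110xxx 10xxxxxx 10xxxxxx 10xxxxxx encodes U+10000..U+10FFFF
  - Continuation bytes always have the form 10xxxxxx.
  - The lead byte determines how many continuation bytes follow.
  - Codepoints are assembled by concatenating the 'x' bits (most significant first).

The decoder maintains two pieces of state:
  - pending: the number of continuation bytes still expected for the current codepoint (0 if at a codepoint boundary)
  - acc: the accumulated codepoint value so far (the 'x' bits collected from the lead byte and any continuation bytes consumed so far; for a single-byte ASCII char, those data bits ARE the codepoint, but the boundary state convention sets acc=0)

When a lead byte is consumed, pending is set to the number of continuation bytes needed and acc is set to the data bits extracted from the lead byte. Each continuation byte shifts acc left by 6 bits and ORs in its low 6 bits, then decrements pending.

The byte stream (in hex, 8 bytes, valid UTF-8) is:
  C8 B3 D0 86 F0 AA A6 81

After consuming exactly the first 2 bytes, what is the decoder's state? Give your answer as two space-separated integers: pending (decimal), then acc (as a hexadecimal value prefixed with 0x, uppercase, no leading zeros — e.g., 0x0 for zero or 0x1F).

Byte[0]=C8: 2-byte lead. pending=1, acc=0x8
Byte[1]=B3: continuation. acc=(acc<<6)|0x33=0x233, pending=0

Answer: 0 0x233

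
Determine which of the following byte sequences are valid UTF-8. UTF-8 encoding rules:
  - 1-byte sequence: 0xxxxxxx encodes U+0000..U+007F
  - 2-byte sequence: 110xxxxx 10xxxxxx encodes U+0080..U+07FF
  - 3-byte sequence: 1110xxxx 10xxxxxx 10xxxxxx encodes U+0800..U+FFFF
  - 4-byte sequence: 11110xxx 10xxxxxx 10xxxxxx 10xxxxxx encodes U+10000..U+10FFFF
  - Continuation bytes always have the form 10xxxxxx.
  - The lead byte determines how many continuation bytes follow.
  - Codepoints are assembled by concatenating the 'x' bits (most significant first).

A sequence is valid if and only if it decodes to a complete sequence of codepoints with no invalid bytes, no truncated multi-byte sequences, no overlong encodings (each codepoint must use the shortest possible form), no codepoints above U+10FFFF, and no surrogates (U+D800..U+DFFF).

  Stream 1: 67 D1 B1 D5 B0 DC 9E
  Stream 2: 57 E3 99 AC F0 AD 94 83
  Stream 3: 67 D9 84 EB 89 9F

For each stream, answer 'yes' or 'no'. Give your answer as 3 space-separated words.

Answer: yes yes yes

Derivation:
Stream 1: decodes cleanly. VALID
Stream 2: decodes cleanly. VALID
Stream 3: decodes cleanly. VALID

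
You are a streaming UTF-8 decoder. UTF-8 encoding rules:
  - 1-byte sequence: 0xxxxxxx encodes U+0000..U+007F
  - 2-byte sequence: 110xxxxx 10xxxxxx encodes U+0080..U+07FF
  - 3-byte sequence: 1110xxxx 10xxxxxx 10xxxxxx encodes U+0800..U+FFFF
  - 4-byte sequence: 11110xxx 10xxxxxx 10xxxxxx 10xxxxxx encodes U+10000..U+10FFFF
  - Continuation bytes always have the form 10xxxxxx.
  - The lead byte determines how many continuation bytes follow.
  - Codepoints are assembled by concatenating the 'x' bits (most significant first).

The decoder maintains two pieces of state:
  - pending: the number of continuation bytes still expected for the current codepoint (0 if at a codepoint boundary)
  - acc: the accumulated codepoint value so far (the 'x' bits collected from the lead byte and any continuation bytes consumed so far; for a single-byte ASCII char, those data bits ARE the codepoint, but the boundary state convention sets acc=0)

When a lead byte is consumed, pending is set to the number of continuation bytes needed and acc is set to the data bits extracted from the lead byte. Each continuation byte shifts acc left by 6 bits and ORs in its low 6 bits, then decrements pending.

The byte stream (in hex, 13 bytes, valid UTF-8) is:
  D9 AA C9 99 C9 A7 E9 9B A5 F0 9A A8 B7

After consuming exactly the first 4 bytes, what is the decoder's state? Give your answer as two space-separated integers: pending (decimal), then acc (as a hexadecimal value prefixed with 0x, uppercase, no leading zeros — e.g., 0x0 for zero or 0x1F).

Answer: 0 0x259

Derivation:
Byte[0]=D9: 2-byte lead. pending=1, acc=0x19
Byte[1]=AA: continuation. acc=(acc<<6)|0x2A=0x66A, pending=0
Byte[2]=C9: 2-byte lead. pending=1, acc=0x9
Byte[3]=99: continuation. acc=(acc<<6)|0x19=0x259, pending=0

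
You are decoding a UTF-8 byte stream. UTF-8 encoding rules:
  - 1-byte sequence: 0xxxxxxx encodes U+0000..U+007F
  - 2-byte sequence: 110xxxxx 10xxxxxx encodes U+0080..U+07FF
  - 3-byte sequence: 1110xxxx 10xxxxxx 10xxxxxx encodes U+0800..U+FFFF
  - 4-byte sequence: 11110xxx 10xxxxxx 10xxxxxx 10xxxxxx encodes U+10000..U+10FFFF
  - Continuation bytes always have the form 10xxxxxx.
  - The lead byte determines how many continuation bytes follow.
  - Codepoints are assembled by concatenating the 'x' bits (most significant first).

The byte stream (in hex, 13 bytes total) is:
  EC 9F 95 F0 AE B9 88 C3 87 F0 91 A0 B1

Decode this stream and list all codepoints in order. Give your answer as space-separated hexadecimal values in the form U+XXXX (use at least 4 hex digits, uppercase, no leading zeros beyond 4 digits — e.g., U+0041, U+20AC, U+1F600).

Answer: U+C7D5 U+2EE48 U+00C7 U+11831

Derivation:
Byte[0]=EC: 3-byte lead, need 2 cont bytes. acc=0xC
Byte[1]=9F: continuation. acc=(acc<<6)|0x1F=0x31F
Byte[2]=95: continuation. acc=(acc<<6)|0x15=0xC7D5
Completed: cp=U+C7D5 (starts at byte 0)
Byte[3]=F0: 4-byte lead, need 3 cont bytes. acc=0x0
Byte[4]=AE: continuation. acc=(acc<<6)|0x2E=0x2E
Byte[5]=B9: continuation. acc=(acc<<6)|0x39=0xBB9
Byte[6]=88: continuation. acc=(acc<<6)|0x08=0x2EE48
Completed: cp=U+2EE48 (starts at byte 3)
Byte[7]=C3: 2-byte lead, need 1 cont bytes. acc=0x3
Byte[8]=87: continuation. acc=(acc<<6)|0x07=0xC7
Completed: cp=U+00C7 (starts at byte 7)
Byte[9]=F0: 4-byte lead, need 3 cont bytes. acc=0x0
Byte[10]=91: continuation. acc=(acc<<6)|0x11=0x11
Byte[11]=A0: continuation. acc=(acc<<6)|0x20=0x460
Byte[12]=B1: continuation. acc=(acc<<6)|0x31=0x11831
Completed: cp=U+11831 (starts at byte 9)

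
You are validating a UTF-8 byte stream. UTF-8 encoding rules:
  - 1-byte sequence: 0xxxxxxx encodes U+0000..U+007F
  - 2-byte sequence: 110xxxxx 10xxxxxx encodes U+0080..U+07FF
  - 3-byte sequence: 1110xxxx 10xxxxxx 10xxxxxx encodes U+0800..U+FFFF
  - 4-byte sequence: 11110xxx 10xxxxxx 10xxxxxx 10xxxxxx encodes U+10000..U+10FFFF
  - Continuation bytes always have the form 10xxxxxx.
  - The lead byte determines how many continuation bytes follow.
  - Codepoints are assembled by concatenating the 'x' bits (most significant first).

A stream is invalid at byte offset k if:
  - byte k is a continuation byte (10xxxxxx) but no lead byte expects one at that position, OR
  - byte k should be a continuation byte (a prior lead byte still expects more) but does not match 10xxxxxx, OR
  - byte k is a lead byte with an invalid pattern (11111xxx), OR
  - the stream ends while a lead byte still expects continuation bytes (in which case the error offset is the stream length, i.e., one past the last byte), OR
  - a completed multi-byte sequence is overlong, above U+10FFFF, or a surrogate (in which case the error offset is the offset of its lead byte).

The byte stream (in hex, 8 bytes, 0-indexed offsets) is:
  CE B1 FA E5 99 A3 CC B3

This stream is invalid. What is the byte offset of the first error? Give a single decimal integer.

Byte[0]=CE: 2-byte lead, need 1 cont bytes. acc=0xE
Byte[1]=B1: continuation. acc=(acc<<6)|0x31=0x3B1
Completed: cp=U+03B1 (starts at byte 0)
Byte[2]=FA: INVALID lead byte (not 0xxx/110x/1110/11110)

Answer: 2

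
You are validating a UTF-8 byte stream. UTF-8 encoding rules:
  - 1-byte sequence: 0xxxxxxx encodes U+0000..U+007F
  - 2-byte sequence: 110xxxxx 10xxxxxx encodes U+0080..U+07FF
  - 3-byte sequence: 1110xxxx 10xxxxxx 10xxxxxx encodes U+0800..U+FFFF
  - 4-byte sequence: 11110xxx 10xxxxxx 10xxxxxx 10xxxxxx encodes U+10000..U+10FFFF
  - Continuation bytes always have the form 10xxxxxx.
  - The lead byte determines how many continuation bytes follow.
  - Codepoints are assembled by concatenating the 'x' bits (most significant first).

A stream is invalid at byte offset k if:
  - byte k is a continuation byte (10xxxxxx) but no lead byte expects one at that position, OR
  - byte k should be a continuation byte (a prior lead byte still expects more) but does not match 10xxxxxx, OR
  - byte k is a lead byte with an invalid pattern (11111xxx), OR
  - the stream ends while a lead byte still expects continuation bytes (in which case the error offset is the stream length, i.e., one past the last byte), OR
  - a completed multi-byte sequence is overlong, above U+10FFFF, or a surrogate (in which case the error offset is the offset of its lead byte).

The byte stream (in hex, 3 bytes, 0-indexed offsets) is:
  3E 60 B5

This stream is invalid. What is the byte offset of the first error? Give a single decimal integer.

Byte[0]=3E: 1-byte ASCII. cp=U+003E
Byte[1]=60: 1-byte ASCII. cp=U+0060
Byte[2]=B5: INVALID lead byte (not 0xxx/110x/1110/11110)

Answer: 2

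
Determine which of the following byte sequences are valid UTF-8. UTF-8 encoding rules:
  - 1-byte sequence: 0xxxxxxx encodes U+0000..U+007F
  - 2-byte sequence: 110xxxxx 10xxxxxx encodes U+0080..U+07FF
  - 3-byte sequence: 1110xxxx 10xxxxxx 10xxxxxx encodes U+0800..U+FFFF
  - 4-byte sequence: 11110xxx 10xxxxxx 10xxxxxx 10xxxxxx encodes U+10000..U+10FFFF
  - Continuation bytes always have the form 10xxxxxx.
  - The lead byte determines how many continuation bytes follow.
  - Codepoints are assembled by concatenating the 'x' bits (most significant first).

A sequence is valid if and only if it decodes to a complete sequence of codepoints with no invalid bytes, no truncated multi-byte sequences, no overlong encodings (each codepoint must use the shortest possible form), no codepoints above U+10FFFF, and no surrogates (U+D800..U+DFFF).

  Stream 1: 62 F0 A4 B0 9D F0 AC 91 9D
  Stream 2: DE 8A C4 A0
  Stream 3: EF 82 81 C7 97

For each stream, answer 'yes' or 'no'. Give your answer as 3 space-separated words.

Stream 1: decodes cleanly. VALID
Stream 2: decodes cleanly. VALID
Stream 3: decodes cleanly. VALID

Answer: yes yes yes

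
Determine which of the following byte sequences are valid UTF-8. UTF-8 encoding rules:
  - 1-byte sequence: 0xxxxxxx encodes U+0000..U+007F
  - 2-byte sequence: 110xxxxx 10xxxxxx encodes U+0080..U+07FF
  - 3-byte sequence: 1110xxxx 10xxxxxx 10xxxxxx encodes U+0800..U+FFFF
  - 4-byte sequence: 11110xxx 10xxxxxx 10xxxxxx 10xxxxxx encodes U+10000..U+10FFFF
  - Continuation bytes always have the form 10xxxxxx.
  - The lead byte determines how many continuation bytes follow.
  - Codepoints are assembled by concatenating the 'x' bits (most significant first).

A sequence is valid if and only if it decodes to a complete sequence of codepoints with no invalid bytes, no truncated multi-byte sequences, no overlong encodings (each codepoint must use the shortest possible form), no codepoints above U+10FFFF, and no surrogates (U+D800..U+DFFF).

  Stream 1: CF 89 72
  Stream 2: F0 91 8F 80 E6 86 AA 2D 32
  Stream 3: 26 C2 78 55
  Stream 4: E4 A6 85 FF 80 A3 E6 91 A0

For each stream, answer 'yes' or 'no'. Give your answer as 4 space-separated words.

Answer: yes yes no no

Derivation:
Stream 1: decodes cleanly. VALID
Stream 2: decodes cleanly. VALID
Stream 3: error at byte offset 2. INVALID
Stream 4: error at byte offset 3. INVALID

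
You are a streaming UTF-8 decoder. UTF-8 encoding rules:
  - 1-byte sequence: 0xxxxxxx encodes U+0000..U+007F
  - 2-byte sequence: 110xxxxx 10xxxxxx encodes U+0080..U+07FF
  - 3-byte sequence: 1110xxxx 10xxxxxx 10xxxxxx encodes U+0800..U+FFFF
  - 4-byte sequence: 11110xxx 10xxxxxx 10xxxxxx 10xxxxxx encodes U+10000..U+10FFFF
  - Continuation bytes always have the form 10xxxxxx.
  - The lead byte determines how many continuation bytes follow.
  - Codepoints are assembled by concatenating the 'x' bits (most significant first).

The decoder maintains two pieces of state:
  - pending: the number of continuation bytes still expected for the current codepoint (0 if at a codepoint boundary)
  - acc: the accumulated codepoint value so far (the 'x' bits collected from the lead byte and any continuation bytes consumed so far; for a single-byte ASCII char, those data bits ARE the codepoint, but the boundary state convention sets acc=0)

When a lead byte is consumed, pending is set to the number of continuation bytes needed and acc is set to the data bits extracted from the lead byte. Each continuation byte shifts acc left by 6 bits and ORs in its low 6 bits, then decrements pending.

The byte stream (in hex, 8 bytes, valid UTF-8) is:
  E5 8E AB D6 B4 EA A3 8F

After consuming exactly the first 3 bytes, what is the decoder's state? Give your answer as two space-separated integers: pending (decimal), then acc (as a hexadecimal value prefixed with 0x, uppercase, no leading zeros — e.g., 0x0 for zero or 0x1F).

Answer: 0 0x53AB

Derivation:
Byte[0]=E5: 3-byte lead. pending=2, acc=0x5
Byte[1]=8E: continuation. acc=(acc<<6)|0x0E=0x14E, pending=1
Byte[2]=AB: continuation. acc=(acc<<6)|0x2B=0x53AB, pending=0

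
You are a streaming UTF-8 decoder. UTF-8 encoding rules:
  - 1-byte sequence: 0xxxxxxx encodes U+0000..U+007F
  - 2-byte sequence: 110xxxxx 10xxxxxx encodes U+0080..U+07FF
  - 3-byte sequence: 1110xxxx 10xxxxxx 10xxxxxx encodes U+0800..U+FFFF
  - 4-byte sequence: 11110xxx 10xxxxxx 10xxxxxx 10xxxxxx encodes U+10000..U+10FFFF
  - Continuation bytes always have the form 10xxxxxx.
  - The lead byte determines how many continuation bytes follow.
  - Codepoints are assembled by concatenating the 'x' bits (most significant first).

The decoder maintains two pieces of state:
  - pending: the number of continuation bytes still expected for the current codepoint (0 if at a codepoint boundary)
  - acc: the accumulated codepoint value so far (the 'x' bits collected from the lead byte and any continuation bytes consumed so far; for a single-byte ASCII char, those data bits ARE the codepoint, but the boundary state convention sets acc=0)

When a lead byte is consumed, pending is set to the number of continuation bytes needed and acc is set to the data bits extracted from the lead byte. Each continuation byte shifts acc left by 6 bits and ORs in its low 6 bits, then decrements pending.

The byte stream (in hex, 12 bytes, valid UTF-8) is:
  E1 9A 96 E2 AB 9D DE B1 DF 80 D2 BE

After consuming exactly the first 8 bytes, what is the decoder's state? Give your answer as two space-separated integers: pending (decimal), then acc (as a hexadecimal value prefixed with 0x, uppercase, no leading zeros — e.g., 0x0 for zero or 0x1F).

Byte[0]=E1: 3-byte lead. pending=2, acc=0x1
Byte[1]=9A: continuation. acc=(acc<<6)|0x1A=0x5A, pending=1
Byte[2]=96: continuation. acc=(acc<<6)|0x16=0x1696, pending=0
Byte[3]=E2: 3-byte lead. pending=2, acc=0x2
Byte[4]=AB: continuation. acc=(acc<<6)|0x2B=0xAB, pending=1
Byte[5]=9D: continuation. acc=(acc<<6)|0x1D=0x2ADD, pending=0
Byte[6]=DE: 2-byte lead. pending=1, acc=0x1E
Byte[7]=B1: continuation. acc=(acc<<6)|0x31=0x7B1, pending=0

Answer: 0 0x7B1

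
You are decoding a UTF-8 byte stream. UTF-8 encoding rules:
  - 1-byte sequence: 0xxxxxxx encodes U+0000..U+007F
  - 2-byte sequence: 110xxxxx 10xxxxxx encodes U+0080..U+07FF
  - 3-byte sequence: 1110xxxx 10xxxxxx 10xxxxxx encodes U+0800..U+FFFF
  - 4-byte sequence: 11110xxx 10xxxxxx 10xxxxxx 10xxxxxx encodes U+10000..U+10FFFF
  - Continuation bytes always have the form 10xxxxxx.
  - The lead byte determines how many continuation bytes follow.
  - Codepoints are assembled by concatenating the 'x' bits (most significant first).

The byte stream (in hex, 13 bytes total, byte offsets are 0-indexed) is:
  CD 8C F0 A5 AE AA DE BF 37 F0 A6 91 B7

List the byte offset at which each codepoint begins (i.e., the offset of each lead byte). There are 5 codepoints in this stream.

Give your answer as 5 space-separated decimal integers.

Byte[0]=CD: 2-byte lead, need 1 cont bytes. acc=0xD
Byte[1]=8C: continuation. acc=(acc<<6)|0x0C=0x34C
Completed: cp=U+034C (starts at byte 0)
Byte[2]=F0: 4-byte lead, need 3 cont bytes. acc=0x0
Byte[3]=A5: continuation. acc=(acc<<6)|0x25=0x25
Byte[4]=AE: continuation. acc=(acc<<6)|0x2E=0x96E
Byte[5]=AA: continuation. acc=(acc<<6)|0x2A=0x25BAA
Completed: cp=U+25BAA (starts at byte 2)
Byte[6]=DE: 2-byte lead, need 1 cont bytes. acc=0x1E
Byte[7]=BF: continuation. acc=(acc<<6)|0x3F=0x7BF
Completed: cp=U+07BF (starts at byte 6)
Byte[8]=37: 1-byte ASCII. cp=U+0037
Byte[9]=F0: 4-byte lead, need 3 cont bytes. acc=0x0
Byte[10]=A6: continuation. acc=(acc<<6)|0x26=0x26
Byte[11]=91: continuation. acc=(acc<<6)|0x11=0x991
Byte[12]=B7: continuation. acc=(acc<<6)|0x37=0x26477
Completed: cp=U+26477 (starts at byte 9)

Answer: 0 2 6 8 9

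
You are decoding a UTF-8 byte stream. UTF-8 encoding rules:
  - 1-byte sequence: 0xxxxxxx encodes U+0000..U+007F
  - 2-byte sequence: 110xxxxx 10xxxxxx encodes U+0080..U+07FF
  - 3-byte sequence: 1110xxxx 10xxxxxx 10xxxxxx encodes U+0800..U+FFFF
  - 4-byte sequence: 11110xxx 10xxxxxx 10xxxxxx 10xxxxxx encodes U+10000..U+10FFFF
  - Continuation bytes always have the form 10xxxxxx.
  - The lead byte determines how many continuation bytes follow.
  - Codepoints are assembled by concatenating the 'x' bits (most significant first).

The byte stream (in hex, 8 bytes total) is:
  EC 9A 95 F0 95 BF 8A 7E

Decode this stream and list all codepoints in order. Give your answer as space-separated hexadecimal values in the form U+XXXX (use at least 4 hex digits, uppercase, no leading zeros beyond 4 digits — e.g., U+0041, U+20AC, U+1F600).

Byte[0]=EC: 3-byte lead, need 2 cont bytes. acc=0xC
Byte[1]=9A: continuation. acc=(acc<<6)|0x1A=0x31A
Byte[2]=95: continuation. acc=(acc<<6)|0x15=0xC695
Completed: cp=U+C695 (starts at byte 0)
Byte[3]=F0: 4-byte lead, need 3 cont bytes. acc=0x0
Byte[4]=95: continuation. acc=(acc<<6)|0x15=0x15
Byte[5]=BF: continuation. acc=(acc<<6)|0x3F=0x57F
Byte[6]=8A: continuation. acc=(acc<<6)|0x0A=0x15FCA
Completed: cp=U+15FCA (starts at byte 3)
Byte[7]=7E: 1-byte ASCII. cp=U+007E

Answer: U+C695 U+15FCA U+007E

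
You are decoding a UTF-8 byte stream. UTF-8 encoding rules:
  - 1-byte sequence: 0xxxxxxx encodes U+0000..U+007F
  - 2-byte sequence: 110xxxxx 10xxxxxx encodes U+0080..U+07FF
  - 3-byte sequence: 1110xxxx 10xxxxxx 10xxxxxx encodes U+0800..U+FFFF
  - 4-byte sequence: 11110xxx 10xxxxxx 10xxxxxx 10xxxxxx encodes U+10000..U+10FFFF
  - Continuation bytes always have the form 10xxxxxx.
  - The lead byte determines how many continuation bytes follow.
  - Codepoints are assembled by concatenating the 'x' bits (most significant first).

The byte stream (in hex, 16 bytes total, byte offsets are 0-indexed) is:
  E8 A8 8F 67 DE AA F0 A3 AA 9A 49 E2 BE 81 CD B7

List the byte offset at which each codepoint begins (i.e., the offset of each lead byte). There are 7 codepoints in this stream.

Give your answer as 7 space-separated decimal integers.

Answer: 0 3 4 6 10 11 14

Derivation:
Byte[0]=E8: 3-byte lead, need 2 cont bytes. acc=0x8
Byte[1]=A8: continuation. acc=(acc<<6)|0x28=0x228
Byte[2]=8F: continuation. acc=(acc<<6)|0x0F=0x8A0F
Completed: cp=U+8A0F (starts at byte 0)
Byte[3]=67: 1-byte ASCII. cp=U+0067
Byte[4]=DE: 2-byte lead, need 1 cont bytes. acc=0x1E
Byte[5]=AA: continuation. acc=(acc<<6)|0x2A=0x7AA
Completed: cp=U+07AA (starts at byte 4)
Byte[6]=F0: 4-byte lead, need 3 cont bytes. acc=0x0
Byte[7]=A3: continuation. acc=(acc<<6)|0x23=0x23
Byte[8]=AA: continuation. acc=(acc<<6)|0x2A=0x8EA
Byte[9]=9A: continuation. acc=(acc<<6)|0x1A=0x23A9A
Completed: cp=U+23A9A (starts at byte 6)
Byte[10]=49: 1-byte ASCII. cp=U+0049
Byte[11]=E2: 3-byte lead, need 2 cont bytes. acc=0x2
Byte[12]=BE: continuation. acc=(acc<<6)|0x3E=0xBE
Byte[13]=81: continuation. acc=(acc<<6)|0x01=0x2F81
Completed: cp=U+2F81 (starts at byte 11)
Byte[14]=CD: 2-byte lead, need 1 cont bytes. acc=0xD
Byte[15]=B7: continuation. acc=(acc<<6)|0x37=0x377
Completed: cp=U+0377 (starts at byte 14)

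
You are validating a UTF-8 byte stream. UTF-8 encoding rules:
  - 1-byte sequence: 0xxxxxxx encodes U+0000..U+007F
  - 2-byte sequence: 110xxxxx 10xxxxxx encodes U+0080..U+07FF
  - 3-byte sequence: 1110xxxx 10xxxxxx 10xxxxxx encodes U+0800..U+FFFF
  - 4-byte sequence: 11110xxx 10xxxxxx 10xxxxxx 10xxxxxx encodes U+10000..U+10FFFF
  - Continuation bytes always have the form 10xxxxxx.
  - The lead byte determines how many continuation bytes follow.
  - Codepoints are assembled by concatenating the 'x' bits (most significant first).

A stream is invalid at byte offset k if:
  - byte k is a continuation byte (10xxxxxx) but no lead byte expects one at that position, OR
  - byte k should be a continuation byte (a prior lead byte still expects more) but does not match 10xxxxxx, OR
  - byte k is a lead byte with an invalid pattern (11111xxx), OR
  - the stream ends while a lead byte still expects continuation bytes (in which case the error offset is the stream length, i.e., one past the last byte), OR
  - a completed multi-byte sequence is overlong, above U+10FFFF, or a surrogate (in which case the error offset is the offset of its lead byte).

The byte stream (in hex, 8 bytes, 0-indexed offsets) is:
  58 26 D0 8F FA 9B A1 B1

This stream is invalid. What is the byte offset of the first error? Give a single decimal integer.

Answer: 4

Derivation:
Byte[0]=58: 1-byte ASCII. cp=U+0058
Byte[1]=26: 1-byte ASCII. cp=U+0026
Byte[2]=D0: 2-byte lead, need 1 cont bytes. acc=0x10
Byte[3]=8F: continuation. acc=(acc<<6)|0x0F=0x40F
Completed: cp=U+040F (starts at byte 2)
Byte[4]=FA: INVALID lead byte (not 0xxx/110x/1110/11110)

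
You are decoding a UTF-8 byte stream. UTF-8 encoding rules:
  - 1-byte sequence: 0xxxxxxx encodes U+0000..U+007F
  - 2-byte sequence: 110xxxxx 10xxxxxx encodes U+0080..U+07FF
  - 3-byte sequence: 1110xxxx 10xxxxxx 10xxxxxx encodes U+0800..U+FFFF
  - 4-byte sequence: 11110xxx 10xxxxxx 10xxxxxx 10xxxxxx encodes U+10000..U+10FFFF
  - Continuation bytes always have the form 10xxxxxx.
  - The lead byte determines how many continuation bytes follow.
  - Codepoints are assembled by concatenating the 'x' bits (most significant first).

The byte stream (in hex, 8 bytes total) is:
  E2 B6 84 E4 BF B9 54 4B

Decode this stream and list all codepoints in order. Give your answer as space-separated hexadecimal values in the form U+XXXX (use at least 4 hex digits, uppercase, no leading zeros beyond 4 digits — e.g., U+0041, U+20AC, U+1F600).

Byte[0]=E2: 3-byte lead, need 2 cont bytes. acc=0x2
Byte[1]=B6: continuation. acc=(acc<<6)|0x36=0xB6
Byte[2]=84: continuation. acc=(acc<<6)|0x04=0x2D84
Completed: cp=U+2D84 (starts at byte 0)
Byte[3]=E4: 3-byte lead, need 2 cont bytes. acc=0x4
Byte[4]=BF: continuation. acc=(acc<<6)|0x3F=0x13F
Byte[5]=B9: continuation. acc=(acc<<6)|0x39=0x4FF9
Completed: cp=U+4FF9 (starts at byte 3)
Byte[6]=54: 1-byte ASCII. cp=U+0054
Byte[7]=4B: 1-byte ASCII. cp=U+004B

Answer: U+2D84 U+4FF9 U+0054 U+004B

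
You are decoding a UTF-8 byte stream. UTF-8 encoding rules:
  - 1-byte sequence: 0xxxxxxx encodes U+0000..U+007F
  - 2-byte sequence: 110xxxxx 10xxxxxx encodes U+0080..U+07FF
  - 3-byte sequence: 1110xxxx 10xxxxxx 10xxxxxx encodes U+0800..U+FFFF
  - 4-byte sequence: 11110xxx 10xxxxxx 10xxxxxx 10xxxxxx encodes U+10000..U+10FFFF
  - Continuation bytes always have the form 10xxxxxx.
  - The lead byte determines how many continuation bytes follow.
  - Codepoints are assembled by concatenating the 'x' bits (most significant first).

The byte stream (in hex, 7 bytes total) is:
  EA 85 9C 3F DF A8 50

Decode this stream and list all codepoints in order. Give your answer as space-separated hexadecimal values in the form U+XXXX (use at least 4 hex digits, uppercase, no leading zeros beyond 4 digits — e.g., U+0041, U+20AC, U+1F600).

Byte[0]=EA: 3-byte lead, need 2 cont bytes. acc=0xA
Byte[1]=85: continuation. acc=(acc<<6)|0x05=0x285
Byte[2]=9C: continuation. acc=(acc<<6)|0x1C=0xA15C
Completed: cp=U+A15C (starts at byte 0)
Byte[3]=3F: 1-byte ASCII. cp=U+003F
Byte[4]=DF: 2-byte lead, need 1 cont bytes. acc=0x1F
Byte[5]=A8: continuation. acc=(acc<<6)|0x28=0x7E8
Completed: cp=U+07E8 (starts at byte 4)
Byte[6]=50: 1-byte ASCII. cp=U+0050

Answer: U+A15C U+003F U+07E8 U+0050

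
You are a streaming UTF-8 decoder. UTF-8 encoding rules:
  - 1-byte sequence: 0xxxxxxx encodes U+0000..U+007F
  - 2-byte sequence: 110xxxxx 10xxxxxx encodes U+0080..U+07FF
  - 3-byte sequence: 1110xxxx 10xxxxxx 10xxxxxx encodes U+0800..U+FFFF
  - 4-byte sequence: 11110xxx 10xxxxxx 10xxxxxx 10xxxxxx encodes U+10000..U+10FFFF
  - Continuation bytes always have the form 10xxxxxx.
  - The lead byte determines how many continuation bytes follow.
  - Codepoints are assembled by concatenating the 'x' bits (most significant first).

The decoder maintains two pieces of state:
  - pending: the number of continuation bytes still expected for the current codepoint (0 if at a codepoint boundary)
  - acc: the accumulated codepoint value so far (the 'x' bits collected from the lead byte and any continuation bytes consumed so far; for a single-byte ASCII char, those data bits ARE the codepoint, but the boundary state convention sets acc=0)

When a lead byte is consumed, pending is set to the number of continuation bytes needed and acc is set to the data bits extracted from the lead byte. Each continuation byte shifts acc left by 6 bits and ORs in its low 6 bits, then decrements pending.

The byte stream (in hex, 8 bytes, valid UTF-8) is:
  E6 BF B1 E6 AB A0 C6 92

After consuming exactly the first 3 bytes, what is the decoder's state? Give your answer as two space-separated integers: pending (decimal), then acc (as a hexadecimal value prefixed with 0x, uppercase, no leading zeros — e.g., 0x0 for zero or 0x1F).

Answer: 0 0x6FF1

Derivation:
Byte[0]=E6: 3-byte lead. pending=2, acc=0x6
Byte[1]=BF: continuation. acc=(acc<<6)|0x3F=0x1BF, pending=1
Byte[2]=B1: continuation. acc=(acc<<6)|0x31=0x6FF1, pending=0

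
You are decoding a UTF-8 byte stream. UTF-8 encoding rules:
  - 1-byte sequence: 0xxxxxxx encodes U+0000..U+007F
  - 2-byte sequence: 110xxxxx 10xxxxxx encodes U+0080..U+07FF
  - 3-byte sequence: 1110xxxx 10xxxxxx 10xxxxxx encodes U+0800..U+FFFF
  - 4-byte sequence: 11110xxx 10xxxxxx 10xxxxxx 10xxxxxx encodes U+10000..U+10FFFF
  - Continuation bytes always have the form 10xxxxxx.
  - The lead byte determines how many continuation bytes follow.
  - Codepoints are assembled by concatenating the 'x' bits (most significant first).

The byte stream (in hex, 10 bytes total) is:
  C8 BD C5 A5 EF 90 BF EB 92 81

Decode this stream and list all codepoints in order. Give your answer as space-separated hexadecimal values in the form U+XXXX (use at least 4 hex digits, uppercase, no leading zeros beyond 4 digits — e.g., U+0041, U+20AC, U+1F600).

Byte[0]=C8: 2-byte lead, need 1 cont bytes. acc=0x8
Byte[1]=BD: continuation. acc=(acc<<6)|0x3D=0x23D
Completed: cp=U+023D (starts at byte 0)
Byte[2]=C5: 2-byte lead, need 1 cont bytes. acc=0x5
Byte[3]=A5: continuation. acc=(acc<<6)|0x25=0x165
Completed: cp=U+0165 (starts at byte 2)
Byte[4]=EF: 3-byte lead, need 2 cont bytes. acc=0xF
Byte[5]=90: continuation. acc=(acc<<6)|0x10=0x3D0
Byte[6]=BF: continuation. acc=(acc<<6)|0x3F=0xF43F
Completed: cp=U+F43F (starts at byte 4)
Byte[7]=EB: 3-byte lead, need 2 cont bytes. acc=0xB
Byte[8]=92: continuation. acc=(acc<<6)|0x12=0x2D2
Byte[9]=81: continuation. acc=(acc<<6)|0x01=0xB481
Completed: cp=U+B481 (starts at byte 7)

Answer: U+023D U+0165 U+F43F U+B481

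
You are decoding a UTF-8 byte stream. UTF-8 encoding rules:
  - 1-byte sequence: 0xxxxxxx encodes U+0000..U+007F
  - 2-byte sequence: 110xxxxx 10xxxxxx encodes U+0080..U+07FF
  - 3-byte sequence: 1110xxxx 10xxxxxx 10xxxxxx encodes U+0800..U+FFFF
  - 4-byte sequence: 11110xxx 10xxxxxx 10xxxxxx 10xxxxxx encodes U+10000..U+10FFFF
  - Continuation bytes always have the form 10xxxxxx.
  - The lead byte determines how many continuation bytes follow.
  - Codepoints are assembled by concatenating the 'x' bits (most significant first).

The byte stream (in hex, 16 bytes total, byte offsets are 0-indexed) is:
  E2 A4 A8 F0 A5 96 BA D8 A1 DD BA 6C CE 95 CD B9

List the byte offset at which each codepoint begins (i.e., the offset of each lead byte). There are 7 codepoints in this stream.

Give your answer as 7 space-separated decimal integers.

Answer: 0 3 7 9 11 12 14

Derivation:
Byte[0]=E2: 3-byte lead, need 2 cont bytes. acc=0x2
Byte[1]=A4: continuation. acc=(acc<<6)|0x24=0xA4
Byte[2]=A8: continuation. acc=(acc<<6)|0x28=0x2928
Completed: cp=U+2928 (starts at byte 0)
Byte[3]=F0: 4-byte lead, need 3 cont bytes. acc=0x0
Byte[4]=A5: continuation. acc=(acc<<6)|0x25=0x25
Byte[5]=96: continuation. acc=(acc<<6)|0x16=0x956
Byte[6]=BA: continuation. acc=(acc<<6)|0x3A=0x255BA
Completed: cp=U+255BA (starts at byte 3)
Byte[7]=D8: 2-byte lead, need 1 cont bytes. acc=0x18
Byte[8]=A1: continuation. acc=(acc<<6)|0x21=0x621
Completed: cp=U+0621 (starts at byte 7)
Byte[9]=DD: 2-byte lead, need 1 cont bytes. acc=0x1D
Byte[10]=BA: continuation. acc=(acc<<6)|0x3A=0x77A
Completed: cp=U+077A (starts at byte 9)
Byte[11]=6C: 1-byte ASCII. cp=U+006C
Byte[12]=CE: 2-byte lead, need 1 cont bytes. acc=0xE
Byte[13]=95: continuation. acc=(acc<<6)|0x15=0x395
Completed: cp=U+0395 (starts at byte 12)
Byte[14]=CD: 2-byte lead, need 1 cont bytes. acc=0xD
Byte[15]=B9: continuation. acc=(acc<<6)|0x39=0x379
Completed: cp=U+0379 (starts at byte 14)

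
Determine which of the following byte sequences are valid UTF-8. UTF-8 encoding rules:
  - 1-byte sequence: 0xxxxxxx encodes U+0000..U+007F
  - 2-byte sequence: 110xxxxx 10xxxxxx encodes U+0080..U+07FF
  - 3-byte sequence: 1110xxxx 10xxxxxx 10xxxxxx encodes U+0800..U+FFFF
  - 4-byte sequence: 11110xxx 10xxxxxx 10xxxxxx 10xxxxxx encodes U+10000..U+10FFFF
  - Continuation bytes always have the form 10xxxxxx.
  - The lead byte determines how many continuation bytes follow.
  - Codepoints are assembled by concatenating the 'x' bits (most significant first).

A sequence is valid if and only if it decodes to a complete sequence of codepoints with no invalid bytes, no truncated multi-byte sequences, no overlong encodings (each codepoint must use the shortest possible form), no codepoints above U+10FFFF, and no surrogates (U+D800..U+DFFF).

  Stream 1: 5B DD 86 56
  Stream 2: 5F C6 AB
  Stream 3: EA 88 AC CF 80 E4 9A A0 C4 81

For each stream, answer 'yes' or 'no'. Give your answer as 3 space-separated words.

Stream 1: decodes cleanly. VALID
Stream 2: decodes cleanly. VALID
Stream 3: decodes cleanly. VALID

Answer: yes yes yes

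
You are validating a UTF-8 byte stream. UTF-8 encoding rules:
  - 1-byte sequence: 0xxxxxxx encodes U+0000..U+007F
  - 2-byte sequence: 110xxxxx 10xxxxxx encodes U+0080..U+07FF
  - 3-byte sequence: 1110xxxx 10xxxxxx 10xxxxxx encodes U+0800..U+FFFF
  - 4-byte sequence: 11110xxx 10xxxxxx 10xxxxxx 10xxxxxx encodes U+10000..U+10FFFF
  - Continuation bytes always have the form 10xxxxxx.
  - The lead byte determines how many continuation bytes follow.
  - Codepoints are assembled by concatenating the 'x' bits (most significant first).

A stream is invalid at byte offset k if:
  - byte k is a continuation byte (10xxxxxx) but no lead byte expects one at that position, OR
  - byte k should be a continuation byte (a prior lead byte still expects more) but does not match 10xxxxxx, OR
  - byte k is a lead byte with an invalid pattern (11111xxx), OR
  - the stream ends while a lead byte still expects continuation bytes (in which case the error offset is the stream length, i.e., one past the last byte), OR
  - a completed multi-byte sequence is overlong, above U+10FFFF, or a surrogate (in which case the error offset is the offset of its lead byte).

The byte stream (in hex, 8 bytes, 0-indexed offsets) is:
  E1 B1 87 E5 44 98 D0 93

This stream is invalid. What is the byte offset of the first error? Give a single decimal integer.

Byte[0]=E1: 3-byte lead, need 2 cont bytes. acc=0x1
Byte[1]=B1: continuation. acc=(acc<<6)|0x31=0x71
Byte[2]=87: continuation. acc=(acc<<6)|0x07=0x1C47
Completed: cp=U+1C47 (starts at byte 0)
Byte[3]=E5: 3-byte lead, need 2 cont bytes. acc=0x5
Byte[4]=44: expected 10xxxxxx continuation. INVALID

Answer: 4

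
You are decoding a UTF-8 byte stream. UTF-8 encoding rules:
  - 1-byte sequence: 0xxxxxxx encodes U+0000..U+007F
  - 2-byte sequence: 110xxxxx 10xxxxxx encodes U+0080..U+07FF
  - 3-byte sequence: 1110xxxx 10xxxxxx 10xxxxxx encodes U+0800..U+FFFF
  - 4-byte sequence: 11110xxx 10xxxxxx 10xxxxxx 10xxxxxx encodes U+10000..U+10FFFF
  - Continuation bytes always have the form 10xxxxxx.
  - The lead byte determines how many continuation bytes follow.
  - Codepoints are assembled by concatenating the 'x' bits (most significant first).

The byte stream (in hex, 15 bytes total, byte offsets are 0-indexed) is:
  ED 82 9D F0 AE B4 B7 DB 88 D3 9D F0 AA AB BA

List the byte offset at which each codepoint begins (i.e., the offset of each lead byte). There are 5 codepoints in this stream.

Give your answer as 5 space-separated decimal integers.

Byte[0]=ED: 3-byte lead, need 2 cont bytes. acc=0xD
Byte[1]=82: continuation. acc=(acc<<6)|0x02=0x342
Byte[2]=9D: continuation. acc=(acc<<6)|0x1D=0xD09D
Completed: cp=U+D09D (starts at byte 0)
Byte[3]=F0: 4-byte lead, need 3 cont bytes. acc=0x0
Byte[4]=AE: continuation. acc=(acc<<6)|0x2E=0x2E
Byte[5]=B4: continuation. acc=(acc<<6)|0x34=0xBB4
Byte[6]=B7: continuation. acc=(acc<<6)|0x37=0x2ED37
Completed: cp=U+2ED37 (starts at byte 3)
Byte[7]=DB: 2-byte lead, need 1 cont bytes. acc=0x1B
Byte[8]=88: continuation. acc=(acc<<6)|0x08=0x6C8
Completed: cp=U+06C8 (starts at byte 7)
Byte[9]=D3: 2-byte lead, need 1 cont bytes. acc=0x13
Byte[10]=9D: continuation. acc=(acc<<6)|0x1D=0x4DD
Completed: cp=U+04DD (starts at byte 9)
Byte[11]=F0: 4-byte lead, need 3 cont bytes. acc=0x0
Byte[12]=AA: continuation. acc=(acc<<6)|0x2A=0x2A
Byte[13]=AB: continuation. acc=(acc<<6)|0x2B=0xAAB
Byte[14]=BA: continuation. acc=(acc<<6)|0x3A=0x2AAFA
Completed: cp=U+2AAFA (starts at byte 11)

Answer: 0 3 7 9 11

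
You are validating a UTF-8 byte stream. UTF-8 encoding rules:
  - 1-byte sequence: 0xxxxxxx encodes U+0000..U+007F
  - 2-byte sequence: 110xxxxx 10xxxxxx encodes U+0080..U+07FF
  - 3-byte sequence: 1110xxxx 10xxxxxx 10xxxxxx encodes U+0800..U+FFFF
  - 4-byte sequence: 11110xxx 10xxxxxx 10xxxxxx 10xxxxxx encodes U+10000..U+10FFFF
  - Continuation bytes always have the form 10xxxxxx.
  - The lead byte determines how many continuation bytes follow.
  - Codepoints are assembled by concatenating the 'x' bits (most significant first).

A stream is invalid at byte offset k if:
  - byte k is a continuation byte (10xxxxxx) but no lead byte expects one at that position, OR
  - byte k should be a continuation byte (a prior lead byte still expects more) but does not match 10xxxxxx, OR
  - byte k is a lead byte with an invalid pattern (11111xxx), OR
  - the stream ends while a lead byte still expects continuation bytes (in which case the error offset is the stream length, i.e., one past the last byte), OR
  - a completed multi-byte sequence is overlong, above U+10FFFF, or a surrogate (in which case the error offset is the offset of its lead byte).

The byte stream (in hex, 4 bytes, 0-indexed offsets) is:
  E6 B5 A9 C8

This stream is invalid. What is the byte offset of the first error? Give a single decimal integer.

Byte[0]=E6: 3-byte lead, need 2 cont bytes. acc=0x6
Byte[1]=B5: continuation. acc=(acc<<6)|0x35=0x1B5
Byte[2]=A9: continuation. acc=(acc<<6)|0x29=0x6D69
Completed: cp=U+6D69 (starts at byte 0)
Byte[3]=C8: 2-byte lead, need 1 cont bytes. acc=0x8
Byte[4]: stream ended, expected continuation. INVALID

Answer: 4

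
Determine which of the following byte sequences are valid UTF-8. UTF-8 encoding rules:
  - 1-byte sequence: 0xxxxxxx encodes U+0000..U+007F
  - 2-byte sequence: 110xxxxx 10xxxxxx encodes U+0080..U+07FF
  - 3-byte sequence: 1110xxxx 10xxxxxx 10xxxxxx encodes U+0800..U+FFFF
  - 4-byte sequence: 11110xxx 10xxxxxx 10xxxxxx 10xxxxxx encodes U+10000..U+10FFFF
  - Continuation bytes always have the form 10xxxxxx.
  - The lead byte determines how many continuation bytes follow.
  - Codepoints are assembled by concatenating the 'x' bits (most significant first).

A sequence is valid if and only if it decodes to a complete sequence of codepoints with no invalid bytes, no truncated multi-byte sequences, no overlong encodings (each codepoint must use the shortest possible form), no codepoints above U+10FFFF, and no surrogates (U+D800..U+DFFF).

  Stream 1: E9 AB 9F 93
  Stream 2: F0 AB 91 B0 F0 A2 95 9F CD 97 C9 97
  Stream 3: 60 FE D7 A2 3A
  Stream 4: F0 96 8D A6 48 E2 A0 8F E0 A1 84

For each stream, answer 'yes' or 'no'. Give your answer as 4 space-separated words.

Stream 1: error at byte offset 3. INVALID
Stream 2: decodes cleanly. VALID
Stream 3: error at byte offset 1. INVALID
Stream 4: decodes cleanly. VALID

Answer: no yes no yes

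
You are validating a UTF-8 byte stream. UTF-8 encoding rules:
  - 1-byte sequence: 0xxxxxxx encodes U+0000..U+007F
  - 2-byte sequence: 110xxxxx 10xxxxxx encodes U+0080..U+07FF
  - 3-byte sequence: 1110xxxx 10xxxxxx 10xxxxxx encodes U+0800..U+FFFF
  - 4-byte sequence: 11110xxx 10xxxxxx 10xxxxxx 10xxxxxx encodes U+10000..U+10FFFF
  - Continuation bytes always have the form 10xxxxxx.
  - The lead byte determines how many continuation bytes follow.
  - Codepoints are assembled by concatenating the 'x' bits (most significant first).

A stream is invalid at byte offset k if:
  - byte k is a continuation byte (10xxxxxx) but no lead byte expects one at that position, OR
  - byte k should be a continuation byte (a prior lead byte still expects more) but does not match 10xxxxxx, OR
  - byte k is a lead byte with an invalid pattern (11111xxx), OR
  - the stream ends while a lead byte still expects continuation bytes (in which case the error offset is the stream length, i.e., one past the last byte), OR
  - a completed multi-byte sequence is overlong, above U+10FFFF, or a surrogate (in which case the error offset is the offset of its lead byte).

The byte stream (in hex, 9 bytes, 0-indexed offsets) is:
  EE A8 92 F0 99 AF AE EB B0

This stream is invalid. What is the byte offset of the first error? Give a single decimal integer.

Answer: 9

Derivation:
Byte[0]=EE: 3-byte lead, need 2 cont bytes. acc=0xE
Byte[1]=A8: continuation. acc=(acc<<6)|0x28=0x3A8
Byte[2]=92: continuation. acc=(acc<<6)|0x12=0xEA12
Completed: cp=U+EA12 (starts at byte 0)
Byte[3]=F0: 4-byte lead, need 3 cont bytes. acc=0x0
Byte[4]=99: continuation. acc=(acc<<6)|0x19=0x19
Byte[5]=AF: continuation. acc=(acc<<6)|0x2F=0x66F
Byte[6]=AE: continuation. acc=(acc<<6)|0x2E=0x19BEE
Completed: cp=U+19BEE (starts at byte 3)
Byte[7]=EB: 3-byte lead, need 2 cont bytes. acc=0xB
Byte[8]=B0: continuation. acc=(acc<<6)|0x30=0x2F0
Byte[9]: stream ended, expected continuation. INVALID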